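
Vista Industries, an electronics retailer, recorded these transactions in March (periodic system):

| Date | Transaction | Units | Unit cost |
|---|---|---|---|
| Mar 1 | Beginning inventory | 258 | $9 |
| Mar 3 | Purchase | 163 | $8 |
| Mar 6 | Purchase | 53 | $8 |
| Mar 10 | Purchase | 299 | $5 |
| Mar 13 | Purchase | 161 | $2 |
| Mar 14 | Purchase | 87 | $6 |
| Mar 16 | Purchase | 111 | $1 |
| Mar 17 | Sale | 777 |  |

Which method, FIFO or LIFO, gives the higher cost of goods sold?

FIFO COGS: 258 @ $9 + 163 @ $8 + 53 @ $8 + 299 @ $5 + 4 @ $2 = $5,553
LIFO COGS: 111 @ $1 + 87 @ $6 + 161 @ $2 + 299 @ $5 + 53 @ $8 + 66 @ $8 = $3,402

FIFO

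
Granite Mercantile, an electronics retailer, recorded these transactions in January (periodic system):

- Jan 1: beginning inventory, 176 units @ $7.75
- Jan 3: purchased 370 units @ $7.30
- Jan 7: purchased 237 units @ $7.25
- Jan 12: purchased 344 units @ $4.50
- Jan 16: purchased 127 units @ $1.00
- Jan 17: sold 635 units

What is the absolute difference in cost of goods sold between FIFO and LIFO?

FIFO COGS: 176 @ $7.75 + 370 @ $7.30 + 89 @ $7.25 = $4,710.25
LIFO COGS: 127 @ $1.00 + 344 @ $4.50 + 164 @ $7.25 = $2,864.00
Difference = |$4,710.25 − $2,864.00| = $1,846.25

$1,846.25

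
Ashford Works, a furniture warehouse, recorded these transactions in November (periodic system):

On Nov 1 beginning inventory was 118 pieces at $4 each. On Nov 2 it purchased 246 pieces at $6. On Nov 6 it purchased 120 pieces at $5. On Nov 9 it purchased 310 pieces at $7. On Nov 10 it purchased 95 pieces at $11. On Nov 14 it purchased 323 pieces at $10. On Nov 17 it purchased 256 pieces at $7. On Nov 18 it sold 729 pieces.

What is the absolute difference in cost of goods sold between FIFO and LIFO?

FIFO COGS: 118 @ $4 + 246 @ $6 + 120 @ $5 + 245 @ $7 = $4,263
LIFO COGS: 256 @ $7 + 323 @ $10 + 95 @ $11 + 55 @ $7 = $6,452
Difference = |$4,263 − $6,452| = $2,189

$2,189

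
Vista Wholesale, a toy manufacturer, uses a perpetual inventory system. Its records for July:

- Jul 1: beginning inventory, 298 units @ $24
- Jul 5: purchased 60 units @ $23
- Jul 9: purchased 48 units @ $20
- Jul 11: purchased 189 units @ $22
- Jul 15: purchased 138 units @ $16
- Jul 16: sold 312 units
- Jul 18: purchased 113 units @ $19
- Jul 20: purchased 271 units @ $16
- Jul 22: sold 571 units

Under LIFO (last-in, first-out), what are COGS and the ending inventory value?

Jul 16, 312 sold [LIFO — newest first]: 138 @ $16 + 174 @ $22 = $6,036
Jul 22, 571 sold [LIFO — newest first]: 271 @ $16 + 113 @ $19 + 15 @ $22 + 48 @ $20 + 60 @ $23 + 64 @ $24 = $10,689
Total COGS = $6,036 + $10,689 = $16,725
Ending inventory: 234 @ $24 = $5,616
Check: goods available $22,341 = COGS $16,725 + ending $5,616

COGS = $16,725; ending inventory = $5,616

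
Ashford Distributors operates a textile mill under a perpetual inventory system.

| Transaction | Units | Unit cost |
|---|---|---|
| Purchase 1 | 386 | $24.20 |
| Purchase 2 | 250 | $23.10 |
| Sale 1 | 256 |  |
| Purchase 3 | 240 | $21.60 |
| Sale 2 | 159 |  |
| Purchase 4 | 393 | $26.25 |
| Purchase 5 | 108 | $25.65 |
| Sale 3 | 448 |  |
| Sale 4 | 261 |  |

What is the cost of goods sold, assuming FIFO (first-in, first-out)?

COGS = $26,810.20

Sale 1 (256) [FIFO — oldest first]: 256 @ $24.20 = $6,195.20
Sale 2 (159) [FIFO — oldest first]: 130 @ $24.20 + 29 @ $23.10 = $3,815.90
Sale 3 (448) [FIFO — oldest first]: 221 @ $23.10 + 227 @ $21.60 = $10,008.30
Sale 4 (261) [FIFO — oldest first]: 13 @ $21.60 + 248 @ $26.25 = $6,790.80
Total COGS = $6,195.20 + $3,815.90 + $10,008.30 + $6,790.80 = $26,810.20
Ending inventory: 145 @ $26.25 + 108 @ $25.65 = $6,576.45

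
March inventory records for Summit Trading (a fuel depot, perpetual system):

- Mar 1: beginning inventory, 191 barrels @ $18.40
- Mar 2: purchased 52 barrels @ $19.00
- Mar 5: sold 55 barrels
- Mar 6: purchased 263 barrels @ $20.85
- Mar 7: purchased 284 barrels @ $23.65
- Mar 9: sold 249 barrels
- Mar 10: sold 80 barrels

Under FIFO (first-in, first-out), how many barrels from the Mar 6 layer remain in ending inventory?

Mar 5, 55 sold [FIFO — oldest first]: 55 @ $18.40 = $1,012.00
Mar 9, 249 sold [FIFO — oldest first]: 136 @ $18.40 + 52 @ $19.00 + 61 @ $20.85 = $4,762.25
Mar 10, 80 sold [FIFO — oldest first]: 80 @ $20.85 = $1,668.00
Total COGS = $1,012.00 + $4,762.25 + $1,668.00 = $7,442.25
Ending inventory: 122 @ $20.85 + 284 @ $23.65 = $9,260.30

122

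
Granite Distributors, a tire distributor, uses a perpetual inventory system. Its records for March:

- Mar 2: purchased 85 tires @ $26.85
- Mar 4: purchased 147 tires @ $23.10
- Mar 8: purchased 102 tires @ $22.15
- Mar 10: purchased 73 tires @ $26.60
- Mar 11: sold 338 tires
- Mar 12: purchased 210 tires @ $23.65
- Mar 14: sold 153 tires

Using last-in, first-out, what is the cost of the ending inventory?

Ending inventory = $3,200.70

Mar 11, 338 sold [LIFO — newest first]: 73 @ $26.60 + 102 @ $22.15 + 147 @ $23.10 + 16 @ $26.85 = $8,026.40
Mar 14, 153 sold [LIFO — newest first]: 153 @ $23.65 = $3,618.45
Total COGS = $8,026.40 + $3,618.45 = $11,644.85
Ending inventory: 69 @ $26.85 + 57 @ $23.65 = $3,200.70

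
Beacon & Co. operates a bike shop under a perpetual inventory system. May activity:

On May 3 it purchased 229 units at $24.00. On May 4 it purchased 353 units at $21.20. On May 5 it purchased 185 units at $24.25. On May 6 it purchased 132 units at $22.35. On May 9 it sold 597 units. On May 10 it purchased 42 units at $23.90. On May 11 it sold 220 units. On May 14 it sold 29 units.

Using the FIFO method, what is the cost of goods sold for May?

May 9, 597 sold [FIFO — oldest first]: 229 @ $24.00 + 353 @ $21.20 + 15 @ $24.25 = $13,343.35
May 11, 220 sold [FIFO — oldest first]: 170 @ $24.25 + 50 @ $22.35 = $5,240.00
May 14, 29 sold [FIFO — oldest first]: 29 @ $22.35 = $648.15
Total COGS = $13,343.35 + $5,240.00 + $648.15 = $19,231.50
Ending inventory: 53 @ $22.35 + 42 @ $23.90 = $2,188.35
Check: goods available $21,419.85 = COGS $19,231.50 + ending $2,188.35

COGS = $19,231.50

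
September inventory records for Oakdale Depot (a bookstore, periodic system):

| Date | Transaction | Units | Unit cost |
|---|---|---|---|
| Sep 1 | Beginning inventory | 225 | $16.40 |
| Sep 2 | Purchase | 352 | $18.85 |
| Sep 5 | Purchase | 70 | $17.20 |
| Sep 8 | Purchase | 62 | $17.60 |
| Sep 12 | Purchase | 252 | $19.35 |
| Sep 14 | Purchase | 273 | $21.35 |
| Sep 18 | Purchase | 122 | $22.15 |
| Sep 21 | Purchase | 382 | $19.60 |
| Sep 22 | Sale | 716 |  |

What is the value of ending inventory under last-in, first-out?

Sep 22, 716 sold [LIFO — newest first]: 382 @ $19.60 + 122 @ $22.15 + 212 @ $21.35 = $14,715.70
Ending inventory: 225 @ $16.40 + 352 @ $18.85 + 70 @ $17.20 + 62 @ $17.60 + 252 @ $19.35 + 61 @ $21.35 = $18,798.95

Ending inventory = $18,798.95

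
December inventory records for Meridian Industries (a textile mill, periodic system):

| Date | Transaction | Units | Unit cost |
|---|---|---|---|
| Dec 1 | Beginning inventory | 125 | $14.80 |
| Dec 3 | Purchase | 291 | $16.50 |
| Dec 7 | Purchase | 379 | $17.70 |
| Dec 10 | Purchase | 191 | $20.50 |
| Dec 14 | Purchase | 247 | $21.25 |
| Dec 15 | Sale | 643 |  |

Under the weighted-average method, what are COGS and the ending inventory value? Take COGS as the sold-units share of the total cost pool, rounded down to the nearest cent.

Dec 15, sell 643: 643/1233 × $22,524.05 → $11,746.11
Ending inventory (cost pool remaining) = $10,777.94

COGS = $11,746.11; ending inventory = $10,777.94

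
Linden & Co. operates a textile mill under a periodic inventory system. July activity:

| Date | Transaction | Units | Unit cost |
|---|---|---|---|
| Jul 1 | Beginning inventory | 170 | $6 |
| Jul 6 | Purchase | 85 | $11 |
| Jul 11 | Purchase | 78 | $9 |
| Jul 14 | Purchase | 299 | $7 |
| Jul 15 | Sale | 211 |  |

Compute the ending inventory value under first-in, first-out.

Ending inventory = $3,279

Jul 15, 211 sold [FIFO — oldest first]: 170 @ $6 + 41 @ $11 = $1,471
Ending inventory: 44 @ $11 + 78 @ $9 + 299 @ $7 = $3,279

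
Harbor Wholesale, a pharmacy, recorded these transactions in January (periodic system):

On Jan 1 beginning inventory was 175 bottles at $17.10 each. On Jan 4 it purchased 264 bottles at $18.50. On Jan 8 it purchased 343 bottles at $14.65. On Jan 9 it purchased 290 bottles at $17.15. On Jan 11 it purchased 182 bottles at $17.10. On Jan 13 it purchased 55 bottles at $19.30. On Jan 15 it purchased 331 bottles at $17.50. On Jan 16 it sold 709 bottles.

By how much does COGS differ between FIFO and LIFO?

$552.35

FIFO COGS: 175 @ $17.10 + 264 @ $18.50 + 270 @ $14.65 = $11,832.00
LIFO COGS: 331 @ $17.50 + 55 @ $19.30 + 182 @ $17.10 + 141 @ $17.15 = $12,384.35
Difference = |$11,832.00 − $12,384.35| = $552.35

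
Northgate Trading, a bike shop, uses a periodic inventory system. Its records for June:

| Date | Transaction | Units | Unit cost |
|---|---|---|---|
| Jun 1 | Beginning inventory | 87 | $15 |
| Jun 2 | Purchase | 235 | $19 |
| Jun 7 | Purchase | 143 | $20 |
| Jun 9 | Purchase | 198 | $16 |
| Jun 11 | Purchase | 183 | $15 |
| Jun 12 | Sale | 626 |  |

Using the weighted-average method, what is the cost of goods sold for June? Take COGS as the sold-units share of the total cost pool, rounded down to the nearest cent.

COGS = $10,761.13

Jun 12, sell 626: 626/846 × $14,543.00 → $10,761.13
Ending inventory (cost pool remaining) = $3,781.87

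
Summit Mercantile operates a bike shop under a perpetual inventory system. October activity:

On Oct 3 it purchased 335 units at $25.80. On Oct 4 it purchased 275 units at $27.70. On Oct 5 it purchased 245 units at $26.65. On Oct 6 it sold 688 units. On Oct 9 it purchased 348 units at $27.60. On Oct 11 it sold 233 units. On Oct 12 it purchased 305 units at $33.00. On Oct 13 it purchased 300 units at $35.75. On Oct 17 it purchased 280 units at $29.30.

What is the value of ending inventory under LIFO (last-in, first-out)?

Oct 6, 688 sold [LIFO — newest first]: 245 @ $26.65 + 275 @ $27.70 + 168 @ $25.80 = $18,481.15
Oct 11, 233 sold [LIFO — newest first]: 233 @ $27.60 = $6,430.80
Total COGS = $18,481.15 + $6,430.80 = $24,911.95
Ending inventory: 167 @ $25.80 + 115 @ $27.60 + 305 @ $33.00 + 300 @ $35.75 + 280 @ $29.30 = $36,476.60

Ending inventory = $36,476.60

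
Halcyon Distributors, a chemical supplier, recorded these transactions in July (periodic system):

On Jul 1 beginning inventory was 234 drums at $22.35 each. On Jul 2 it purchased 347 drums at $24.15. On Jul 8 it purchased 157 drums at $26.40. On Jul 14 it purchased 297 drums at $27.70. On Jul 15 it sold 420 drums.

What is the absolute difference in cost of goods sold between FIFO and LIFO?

$1,752.30

FIFO COGS: 234 @ $22.35 + 186 @ $24.15 = $9,721.80
LIFO COGS: 297 @ $27.70 + 123 @ $26.40 = $11,474.10
Difference = |$9,721.80 − $11,474.10| = $1,752.30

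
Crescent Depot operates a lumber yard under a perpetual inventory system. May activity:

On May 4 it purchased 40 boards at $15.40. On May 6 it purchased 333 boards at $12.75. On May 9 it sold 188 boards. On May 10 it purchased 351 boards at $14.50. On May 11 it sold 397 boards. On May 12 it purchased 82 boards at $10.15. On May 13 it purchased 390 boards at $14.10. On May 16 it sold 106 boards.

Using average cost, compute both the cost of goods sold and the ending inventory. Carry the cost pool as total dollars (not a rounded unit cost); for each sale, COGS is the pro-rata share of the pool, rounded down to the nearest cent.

After May 4: 40 on hand, pool $616.00 (≈ $15.4000 each)
After May 6: 373 on hand, pool $4,861.75 (≈ $13.0342 each)
May 9, sell 188: 188/373 × $4,861.75 → $2,450.42
After May 10: 536 on hand, pool $7,500.83 (≈ $13.9941 each)
May 11, sell 397: 397/536 × $7,500.83 → $5,555.65
After May 12: 221 on hand, pool $2,777.48 (≈ $12.5678 each)
After May 13: 611 on hand, pool $8,276.48 (≈ $13.5458 each)
May 16, sell 106: 106/611 × $8,276.48 → $1,435.85
Total COGS = $2,450.42 + $5,555.65 + $1,435.85 = $9,441.92
Ending inventory (cost pool remaining) = $6,840.63

COGS = $9,441.92; ending inventory = $6,840.63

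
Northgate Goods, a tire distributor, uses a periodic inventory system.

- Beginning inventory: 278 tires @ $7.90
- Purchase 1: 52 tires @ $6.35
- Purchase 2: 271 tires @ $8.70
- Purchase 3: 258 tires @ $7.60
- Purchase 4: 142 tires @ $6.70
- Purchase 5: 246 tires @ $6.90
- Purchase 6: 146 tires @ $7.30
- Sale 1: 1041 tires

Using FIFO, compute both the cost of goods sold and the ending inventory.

COGS = $8,072.30; ending inventory = $2,487.20

Sale 1 (1041) [FIFO — oldest first]: 278 @ $7.90 + 52 @ $6.35 + 271 @ $8.70 + 258 @ $7.60 + 142 @ $6.70 + 40 @ $6.90 = $8,072.30
Ending inventory: 206 @ $6.90 + 146 @ $7.30 = $2,487.20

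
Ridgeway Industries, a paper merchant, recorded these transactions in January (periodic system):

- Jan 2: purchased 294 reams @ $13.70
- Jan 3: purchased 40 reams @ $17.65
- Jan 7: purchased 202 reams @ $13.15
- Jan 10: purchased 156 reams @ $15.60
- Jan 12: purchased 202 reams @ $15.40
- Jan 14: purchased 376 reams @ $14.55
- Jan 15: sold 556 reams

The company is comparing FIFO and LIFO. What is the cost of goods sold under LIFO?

COGS = $8,242.80

FIFO COGS: 294 @ $13.70 + 40 @ $17.65 + 202 @ $13.15 + 20 @ $15.60 = $7,702.10
LIFO COGS: 376 @ $14.55 + 180 @ $15.40 = $8,242.80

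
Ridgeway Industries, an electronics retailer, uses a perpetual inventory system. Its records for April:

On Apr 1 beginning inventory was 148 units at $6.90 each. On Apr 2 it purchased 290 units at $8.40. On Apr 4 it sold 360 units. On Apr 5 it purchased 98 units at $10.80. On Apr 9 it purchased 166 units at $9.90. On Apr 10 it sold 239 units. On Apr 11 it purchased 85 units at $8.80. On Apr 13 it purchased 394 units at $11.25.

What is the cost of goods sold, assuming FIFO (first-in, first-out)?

Apr 4, 360 sold [FIFO — oldest first]: 148 @ $6.90 + 212 @ $8.40 = $2,802.00
Apr 10, 239 sold [FIFO — oldest first]: 78 @ $8.40 + 98 @ $10.80 + 63 @ $9.90 = $2,337.30
Total COGS = $2,802.00 + $2,337.30 = $5,139.30
Ending inventory: 103 @ $9.90 + 85 @ $8.80 + 394 @ $11.25 = $6,200.20
Check: goods available $11,339.50 = COGS $5,139.30 + ending $6,200.20

COGS = $5,139.30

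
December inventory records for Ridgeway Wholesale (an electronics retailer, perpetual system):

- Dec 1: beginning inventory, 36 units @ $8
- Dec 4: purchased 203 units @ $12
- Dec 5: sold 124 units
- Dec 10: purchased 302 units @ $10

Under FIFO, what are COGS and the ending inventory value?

Dec 5, 124 sold [FIFO — oldest first]: 36 @ $8 + 88 @ $12 = $1,344
Ending inventory: 115 @ $12 + 302 @ $10 = $4,400
Check: goods available $5,744 = COGS $1,344 + ending $4,400

COGS = $1,344; ending inventory = $4,400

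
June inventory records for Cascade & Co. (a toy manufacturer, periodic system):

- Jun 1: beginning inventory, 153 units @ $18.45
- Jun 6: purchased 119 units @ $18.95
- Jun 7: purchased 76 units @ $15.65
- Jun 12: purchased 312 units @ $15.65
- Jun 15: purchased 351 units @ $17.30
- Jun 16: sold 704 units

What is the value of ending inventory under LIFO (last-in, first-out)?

Ending inventory = $5,625.65

Jun 16, 704 sold [LIFO — newest first]: 351 @ $17.30 + 312 @ $15.65 + 41 @ $15.65 = $11,596.75
Ending inventory: 153 @ $18.45 + 119 @ $18.95 + 35 @ $15.65 = $5,625.65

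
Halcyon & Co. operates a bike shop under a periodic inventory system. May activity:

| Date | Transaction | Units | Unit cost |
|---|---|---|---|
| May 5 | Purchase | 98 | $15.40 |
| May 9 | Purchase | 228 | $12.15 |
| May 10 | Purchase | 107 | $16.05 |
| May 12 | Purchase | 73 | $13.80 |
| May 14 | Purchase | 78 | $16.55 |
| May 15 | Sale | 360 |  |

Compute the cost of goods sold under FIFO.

COGS = $4,825.10

May 15, 360 sold [FIFO — oldest first]: 98 @ $15.40 + 228 @ $12.15 + 34 @ $16.05 = $4,825.10
Ending inventory: 73 @ $16.05 + 73 @ $13.80 + 78 @ $16.55 = $3,469.95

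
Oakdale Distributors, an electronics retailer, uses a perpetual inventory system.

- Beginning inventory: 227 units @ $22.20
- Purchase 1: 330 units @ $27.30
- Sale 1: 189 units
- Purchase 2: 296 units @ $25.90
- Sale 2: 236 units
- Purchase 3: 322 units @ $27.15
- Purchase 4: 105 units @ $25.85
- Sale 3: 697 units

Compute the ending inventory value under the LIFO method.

Ending inventory = $3,507.60

Sale 1 (189) [LIFO — newest first]: 189 @ $27.30 = $5,159.70
Sale 2 (236) [LIFO — newest first]: 236 @ $25.90 = $6,112.40
Sale 3 (697) [LIFO — newest first]: 105 @ $25.85 + 322 @ $27.15 + 60 @ $25.90 + 141 @ $27.30 + 69 @ $22.20 = $18,391.65
Total COGS = $5,159.70 + $6,112.40 + $18,391.65 = $29,663.75
Ending inventory: 158 @ $22.20 = $3,507.60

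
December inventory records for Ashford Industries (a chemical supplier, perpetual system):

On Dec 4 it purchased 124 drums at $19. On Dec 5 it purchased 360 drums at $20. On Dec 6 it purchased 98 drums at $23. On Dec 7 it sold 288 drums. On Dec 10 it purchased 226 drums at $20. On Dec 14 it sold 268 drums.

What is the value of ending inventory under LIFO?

Dec 7, 288 sold [LIFO — newest first]: 98 @ $23 + 190 @ $20 = $6,054
Dec 14, 268 sold [LIFO — newest first]: 226 @ $20 + 42 @ $20 = $5,360
Total COGS = $6,054 + $5,360 = $11,414
Ending inventory: 124 @ $19 + 128 @ $20 = $4,916
Check: goods available $16,330 = COGS $11,414 + ending $4,916

Ending inventory = $4,916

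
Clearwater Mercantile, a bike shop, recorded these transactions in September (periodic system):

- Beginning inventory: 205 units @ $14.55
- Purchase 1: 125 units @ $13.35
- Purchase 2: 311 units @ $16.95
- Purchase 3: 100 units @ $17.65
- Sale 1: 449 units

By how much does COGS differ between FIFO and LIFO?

$875.20

FIFO COGS: 205 @ $14.55 + 125 @ $13.35 + 119 @ $16.95 = $6,668.55
LIFO COGS: 100 @ $17.65 + 311 @ $16.95 + 38 @ $13.35 = $7,543.75
Difference = |$6,668.55 − $7,543.75| = $875.20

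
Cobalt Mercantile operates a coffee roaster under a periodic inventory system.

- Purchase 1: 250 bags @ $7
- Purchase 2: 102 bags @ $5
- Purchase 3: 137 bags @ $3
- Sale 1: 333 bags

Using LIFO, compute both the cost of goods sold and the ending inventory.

Sale 1 (333) [LIFO — newest first]: 137 @ $3 + 102 @ $5 + 94 @ $7 = $1,579
Ending inventory: 156 @ $7 = $1,092

COGS = $1,579; ending inventory = $1,092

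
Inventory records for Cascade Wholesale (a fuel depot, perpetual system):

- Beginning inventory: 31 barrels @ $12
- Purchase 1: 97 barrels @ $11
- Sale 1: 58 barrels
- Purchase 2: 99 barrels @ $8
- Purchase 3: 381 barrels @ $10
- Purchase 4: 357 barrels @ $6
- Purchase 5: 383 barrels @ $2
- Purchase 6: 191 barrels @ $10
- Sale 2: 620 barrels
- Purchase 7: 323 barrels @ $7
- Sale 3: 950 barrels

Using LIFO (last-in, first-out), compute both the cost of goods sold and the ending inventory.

Sale 1 (58) [LIFO — newest first]: 58 @ $11 = $638
Sale 2 (620) [LIFO — newest first]: 191 @ $10 + 383 @ $2 + 46 @ $6 = $2,952
Sale 3 (950) [LIFO — newest first]: 323 @ $7 + 311 @ $6 + 316 @ $10 = $7,287
Total COGS = $638 + $2,952 + $7,287 = $10,877
Ending inventory: 31 @ $12 + 39 @ $11 + 99 @ $8 + 65 @ $10 = $2,243
Check: goods available $13,120 = COGS $10,877 + ending $2,243

COGS = $10,877; ending inventory = $2,243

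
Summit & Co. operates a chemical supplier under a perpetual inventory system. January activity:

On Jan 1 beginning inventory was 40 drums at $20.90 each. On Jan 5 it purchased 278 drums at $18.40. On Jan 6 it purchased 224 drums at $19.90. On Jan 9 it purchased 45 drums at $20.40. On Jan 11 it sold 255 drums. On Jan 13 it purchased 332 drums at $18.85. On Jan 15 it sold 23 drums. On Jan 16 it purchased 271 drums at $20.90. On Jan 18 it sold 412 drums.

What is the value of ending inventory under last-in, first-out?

Ending inventory = $9,396.60

Jan 11, 255 sold [LIFO — newest first]: 45 @ $20.40 + 210 @ $19.90 = $5,097.00
Jan 15, 23 sold [LIFO — newest first]: 23 @ $18.85 = $433.55
Jan 18, 412 sold [LIFO — newest first]: 271 @ $20.90 + 141 @ $18.85 = $8,321.75
Total COGS = $5,097.00 + $433.55 + $8,321.75 = $13,852.30
Ending inventory: 40 @ $20.90 + 278 @ $18.40 + 14 @ $19.90 + 168 @ $18.85 = $9,396.60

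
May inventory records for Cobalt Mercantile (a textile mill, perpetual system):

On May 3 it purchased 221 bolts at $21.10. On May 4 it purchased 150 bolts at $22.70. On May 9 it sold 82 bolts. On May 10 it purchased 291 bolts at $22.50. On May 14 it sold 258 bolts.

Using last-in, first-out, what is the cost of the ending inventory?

Ending inventory = $6,949.20

May 9, 82 sold [LIFO — newest first]: 82 @ $22.70 = $1,861.40
May 14, 258 sold [LIFO — newest first]: 258 @ $22.50 = $5,805.00
Total COGS = $1,861.40 + $5,805.00 = $7,666.40
Ending inventory: 221 @ $21.10 + 68 @ $22.70 + 33 @ $22.50 = $6,949.20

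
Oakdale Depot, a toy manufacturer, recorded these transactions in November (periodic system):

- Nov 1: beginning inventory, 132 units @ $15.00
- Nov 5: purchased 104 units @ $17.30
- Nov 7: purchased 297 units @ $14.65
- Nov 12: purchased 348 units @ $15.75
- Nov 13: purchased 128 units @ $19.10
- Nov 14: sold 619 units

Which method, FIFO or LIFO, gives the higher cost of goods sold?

FIFO COGS: 132 @ $15.00 + 104 @ $17.30 + 297 @ $14.65 + 86 @ $15.75 = $9,484.75
LIFO COGS: 128 @ $19.10 + 348 @ $15.75 + 143 @ $14.65 = $10,020.75

LIFO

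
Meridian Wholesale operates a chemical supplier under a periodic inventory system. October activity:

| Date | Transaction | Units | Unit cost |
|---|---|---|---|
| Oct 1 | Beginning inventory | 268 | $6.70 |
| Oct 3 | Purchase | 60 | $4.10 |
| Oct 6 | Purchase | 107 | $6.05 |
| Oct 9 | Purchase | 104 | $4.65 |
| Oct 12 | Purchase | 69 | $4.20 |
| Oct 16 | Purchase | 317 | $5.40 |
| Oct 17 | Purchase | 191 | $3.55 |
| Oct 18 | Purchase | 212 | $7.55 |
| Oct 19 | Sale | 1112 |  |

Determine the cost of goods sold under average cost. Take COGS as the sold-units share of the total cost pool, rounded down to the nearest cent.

Oct 19, sell 1112: 1112/1328 × $7,452.80 → $6,240.59
Ending inventory (cost pool remaining) = $1,212.21

COGS = $6,240.59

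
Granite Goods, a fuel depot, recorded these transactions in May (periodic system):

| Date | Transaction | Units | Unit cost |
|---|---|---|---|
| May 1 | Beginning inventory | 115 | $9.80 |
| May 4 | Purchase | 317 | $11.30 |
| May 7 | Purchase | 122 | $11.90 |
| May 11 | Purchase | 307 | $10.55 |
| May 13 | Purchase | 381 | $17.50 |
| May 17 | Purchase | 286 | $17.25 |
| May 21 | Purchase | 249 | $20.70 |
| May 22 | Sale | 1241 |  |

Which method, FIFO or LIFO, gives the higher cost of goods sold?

FIFO COGS: 115 @ $9.80 + 317 @ $11.30 + 122 @ $11.90 + 307 @ $10.55 + 380 @ $17.50 = $16,049.75
LIFO COGS: 249 @ $20.70 + 286 @ $17.25 + 381 @ $17.50 + 307 @ $10.55 + 18 @ $11.90 = $20,208.35

LIFO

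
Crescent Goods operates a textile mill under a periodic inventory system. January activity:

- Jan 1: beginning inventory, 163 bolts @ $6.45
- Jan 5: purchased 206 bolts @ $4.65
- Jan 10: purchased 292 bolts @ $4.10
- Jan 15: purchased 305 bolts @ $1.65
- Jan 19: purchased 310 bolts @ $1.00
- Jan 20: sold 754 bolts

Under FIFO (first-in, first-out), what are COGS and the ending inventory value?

COGS = $3,359.90; ending inventory = $659.80

Jan 20, 754 sold [FIFO — oldest first]: 163 @ $6.45 + 206 @ $4.65 + 292 @ $4.10 + 93 @ $1.65 = $3,359.90
Ending inventory: 212 @ $1.65 + 310 @ $1.00 = $659.80
Check: goods available $4,019.70 = COGS $3,359.90 + ending $659.80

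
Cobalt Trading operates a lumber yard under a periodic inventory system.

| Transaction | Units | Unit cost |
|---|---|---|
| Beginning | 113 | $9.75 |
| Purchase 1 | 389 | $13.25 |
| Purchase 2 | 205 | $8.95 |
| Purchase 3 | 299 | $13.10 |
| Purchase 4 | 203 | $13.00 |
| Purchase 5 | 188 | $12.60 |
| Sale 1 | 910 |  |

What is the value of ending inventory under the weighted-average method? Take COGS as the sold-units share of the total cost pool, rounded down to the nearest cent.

Ending inventory = $5,931.66

Sale 1, sell 910: 910/1397 × $17,015.45 → $11,083.79
Ending inventory (cost pool remaining) = $5,931.66
Check: goods available $17,015.45 = COGS $11,083.79 + ending $5,931.66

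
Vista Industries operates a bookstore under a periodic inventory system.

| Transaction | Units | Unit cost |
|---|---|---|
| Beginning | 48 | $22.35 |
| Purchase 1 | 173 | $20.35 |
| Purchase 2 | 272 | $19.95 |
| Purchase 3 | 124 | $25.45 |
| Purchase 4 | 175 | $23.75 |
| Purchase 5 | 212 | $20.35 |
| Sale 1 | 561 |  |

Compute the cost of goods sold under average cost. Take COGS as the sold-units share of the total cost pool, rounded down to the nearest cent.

COGS = $12,095.02

Sale 1, sell 561: 561/1004 × $21,646.00 → $12,095.02
Ending inventory (cost pool remaining) = $9,550.98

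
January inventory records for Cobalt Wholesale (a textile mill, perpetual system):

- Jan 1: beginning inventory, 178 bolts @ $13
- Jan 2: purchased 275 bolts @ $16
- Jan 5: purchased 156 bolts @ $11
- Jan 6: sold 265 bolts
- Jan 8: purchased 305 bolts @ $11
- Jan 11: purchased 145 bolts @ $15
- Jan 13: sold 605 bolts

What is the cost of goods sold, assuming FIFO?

Jan 6, 265 sold [FIFO — oldest first]: 178 @ $13 + 87 @ $16 = $3,706
Jan 13, 605 sold [FIFO — oldest first]: 188 @ $16 + 156 @ $11 + 261 @ $11 = $7,595
Total COGS = $3,706 + $7,595 = $11,301
Ending inventory: 44 @ $11 + 145 @ $15 = $2,659

COGS = $11,301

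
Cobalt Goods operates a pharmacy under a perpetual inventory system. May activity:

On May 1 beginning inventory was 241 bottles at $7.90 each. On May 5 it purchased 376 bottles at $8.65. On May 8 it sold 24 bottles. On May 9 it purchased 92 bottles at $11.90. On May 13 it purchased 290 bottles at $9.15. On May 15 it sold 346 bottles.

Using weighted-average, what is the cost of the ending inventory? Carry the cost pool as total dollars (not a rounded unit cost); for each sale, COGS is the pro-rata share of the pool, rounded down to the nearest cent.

After May 1: 241 on hand, pool $1,903.90 (≈ $7.9000 each)
After May 5: 617 on hand, pool $5,156.30 (≈ $8.3571 each)
May 8, sell 24: 24/617 × $5,156.30 → $200.56
After May 9: 685 on hand, pool $6,050.54 (≈ $8.8329 each)
After May 13: 975 on hand, pool $8,704.04 (≈ $8.9272 each)
May 15, sell 346: 346/975 × $8,704.04 → $3,088.81
Total COGS = $200.56 + $3,088.81 = $3,289.37
Ending inventory (cost pool remaining) = $5,615.23

Ending inventory = $5,615.23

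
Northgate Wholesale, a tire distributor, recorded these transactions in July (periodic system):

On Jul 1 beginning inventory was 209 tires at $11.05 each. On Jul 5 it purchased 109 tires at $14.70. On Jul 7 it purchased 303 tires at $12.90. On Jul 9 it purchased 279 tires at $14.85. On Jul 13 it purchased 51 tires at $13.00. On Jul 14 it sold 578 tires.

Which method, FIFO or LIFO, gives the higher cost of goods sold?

LIFO

FIFO COGS: 209 @ $11.05 + 109 @ $14.70 + 260 @ $12.90 = $7,265.75
LIFO COGS: 51 @ $13.00 + 279 @ $14.85 + 248 @ $12.90 = $8,005.35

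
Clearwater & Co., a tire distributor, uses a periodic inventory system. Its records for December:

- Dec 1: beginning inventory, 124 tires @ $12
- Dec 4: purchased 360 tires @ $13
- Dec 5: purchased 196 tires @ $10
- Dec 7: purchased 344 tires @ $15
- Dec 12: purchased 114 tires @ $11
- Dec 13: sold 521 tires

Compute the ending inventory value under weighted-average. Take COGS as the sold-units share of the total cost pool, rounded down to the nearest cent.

Ending inventory = $7,884.38

Dec 13, sell 521: 521/1138 × $14,542.00 → $6,657.62
Ending inventory (cost pool remaining) = $7,884.38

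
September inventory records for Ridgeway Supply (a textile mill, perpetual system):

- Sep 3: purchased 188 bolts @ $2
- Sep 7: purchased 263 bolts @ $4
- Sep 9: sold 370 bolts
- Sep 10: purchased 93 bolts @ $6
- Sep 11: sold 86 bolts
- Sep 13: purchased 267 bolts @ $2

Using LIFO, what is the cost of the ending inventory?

Ending inventory = $738

Sep 9, 370 sold [LIFO — newest first]: 263 @ $4 + 107 @ $2 = $1,266
Sep 11, 86 sold [LIFO — newest first]: 86 @ $6 = $516
Total COGS = $1,266 + $516 = $1,782
Ending inventory: 81 @ $2 + 7 @ $6 + 267 @ $2 = $738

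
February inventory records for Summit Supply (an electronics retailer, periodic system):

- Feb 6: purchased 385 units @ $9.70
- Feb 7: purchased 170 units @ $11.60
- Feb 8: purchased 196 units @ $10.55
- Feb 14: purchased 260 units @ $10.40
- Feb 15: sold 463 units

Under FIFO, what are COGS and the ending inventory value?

COGS = $4,639.30; ending inventory = $5,839.00

Feb 15, 463 sold [FIFO — oldest first]: 385 @ $9.70 + 78 @ $11.60 = $4,639.30
Ending inventory: 92 @ $11.60 + 196 @ $10.55 + 260 @ $10.40 = $5,839.00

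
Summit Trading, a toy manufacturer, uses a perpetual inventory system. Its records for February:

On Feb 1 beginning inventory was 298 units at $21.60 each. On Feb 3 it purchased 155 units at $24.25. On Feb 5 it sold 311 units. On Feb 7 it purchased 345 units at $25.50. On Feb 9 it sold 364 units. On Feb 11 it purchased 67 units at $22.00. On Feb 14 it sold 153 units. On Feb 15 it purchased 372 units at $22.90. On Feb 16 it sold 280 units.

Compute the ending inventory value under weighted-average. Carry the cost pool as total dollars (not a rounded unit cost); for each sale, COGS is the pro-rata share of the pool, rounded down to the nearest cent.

Ending inventory = $2,963.45

After Feb 1: 298 on hand, pool $6,436.80 (≈ $21.6000 each)
After Feb 3: 453 on hand, pool $10,195.55 (≈ $22.5067 each)
Feb 5, sell 311: 311/453 × $10,195.55 → $6,999.59
After Feb 7: 487 on hand, pool $11,993.46 (≈ $24.6272 each)
Feb 9, sell 364: 364/487 × $11,993.46 → $8,964.31
After Feb 11: 190 on hand, pool $4,503.15 (≈ $23.7008 each)
Feb 14, sell 153: 153/190 × $4,503.15 → $3,626.22
After Feb 15: 409 on hand, pool $9,395.73 (≈ $22.9724 each)
Feb 16, sell 280: 280/409 × $9,395.73 → $6,432.28
Total COGS = $6,999.59 + $8,964.31 + $3,626.22 + $6,432.28 = $26,022.40
Ending inventory (cost pool remaining) = $2,963.45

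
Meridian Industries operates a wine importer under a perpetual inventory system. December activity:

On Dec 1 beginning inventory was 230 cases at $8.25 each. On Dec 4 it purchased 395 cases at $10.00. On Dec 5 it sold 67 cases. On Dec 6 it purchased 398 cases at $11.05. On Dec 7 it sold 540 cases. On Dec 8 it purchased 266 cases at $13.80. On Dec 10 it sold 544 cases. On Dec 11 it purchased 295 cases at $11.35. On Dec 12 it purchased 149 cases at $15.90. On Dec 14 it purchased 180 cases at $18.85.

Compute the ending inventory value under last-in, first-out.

Dec 5, 67 sold [LIFO — newest first]: 67 @ $10.00 = $670.00
Dec 7, 540 sold [LIFO — newest first]: 398 @ $11.05 + 142 @ $10.00 = $5,817.90
Dec 10, 544 sold [LIFO — newest first]: 266 @ $13.80 + 186 @ $10.00 + 92 @ $8.25 = $6,289.80
Total COGS = $670.00 + $5,817.90 + $6,289.80 = $12,777.70
Ending inventory: 138 @ $8.25 + 295 @ $11.35 + 149 @ $15.90 + 180 @ $18.85 = $10,248.85

Ending inventory = $10,248.85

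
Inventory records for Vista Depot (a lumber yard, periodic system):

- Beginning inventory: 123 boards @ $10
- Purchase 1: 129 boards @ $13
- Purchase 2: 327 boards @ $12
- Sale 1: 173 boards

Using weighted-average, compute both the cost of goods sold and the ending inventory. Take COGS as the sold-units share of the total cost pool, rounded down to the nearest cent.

COGS = $2,041.04; ending inventory = $4,789.96

Sale 1, sell 173: 173/579 × $6,831.00 → $2,041.04
Ending inventory (cost pool remaining) = $4,789.96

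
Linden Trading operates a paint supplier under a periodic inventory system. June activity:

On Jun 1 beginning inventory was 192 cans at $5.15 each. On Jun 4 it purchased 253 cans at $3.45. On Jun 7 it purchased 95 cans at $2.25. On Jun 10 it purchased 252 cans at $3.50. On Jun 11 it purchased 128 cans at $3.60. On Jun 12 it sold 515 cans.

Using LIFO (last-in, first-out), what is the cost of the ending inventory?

Jun 12, 515 sold [LIFO — newest first]: 128 @ $3.60 + 252 @ $3.50 + 95 @ $2.25 + 40 @ $3.45 = $1,694.55
Ending inventory: 192 @ $5.15 + 213 @ $3.45 = $1,723.65
Check: goods available $3,418.20 = COGS $1,694.55 + ending $1,723.65

Ending inventory = $1,723.65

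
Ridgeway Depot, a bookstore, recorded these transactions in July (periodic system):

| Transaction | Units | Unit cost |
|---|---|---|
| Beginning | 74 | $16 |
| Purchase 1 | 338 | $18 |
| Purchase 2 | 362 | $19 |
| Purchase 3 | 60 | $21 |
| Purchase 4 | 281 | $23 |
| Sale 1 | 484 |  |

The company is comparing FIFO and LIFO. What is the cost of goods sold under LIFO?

FIFO COGS: 74 @ $16 + 338 @ $18 + 72 @ $19 = $8,636
LIFO COGS: 281 @ $23 + 60 @ $21 + 143 @ $19 = $10,440

COGS = $10,440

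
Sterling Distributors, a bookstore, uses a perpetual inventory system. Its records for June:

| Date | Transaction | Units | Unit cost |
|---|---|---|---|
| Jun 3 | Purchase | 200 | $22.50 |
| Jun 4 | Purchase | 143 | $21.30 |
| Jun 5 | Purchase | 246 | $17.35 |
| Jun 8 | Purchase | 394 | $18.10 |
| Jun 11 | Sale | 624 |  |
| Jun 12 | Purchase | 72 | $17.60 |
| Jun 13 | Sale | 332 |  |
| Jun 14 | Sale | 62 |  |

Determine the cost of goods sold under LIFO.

COGS = $19,380.10

Jun 11, 624 sold [LIFO — newest first]: 394 @ $18.10 + 230 @ $17.35 = $11,121.90
Jun 13, 332 sold [LIFO — newest first]: 72 @ $17.60 + 16 @ $17.35 + 143 @ $21.30 + 101 @ $22.50 = $6,863.20
Jun 14, 62 sold [LIFO — newest first]: 62 @ $22.50 = $1,395.00
Total COGS = $11,121.90 + $6,863.20 + $1,395.00 = $19,380.10
Ending inventory: 37 @ $22.50 = $832.50
Check: goods available $20,212.60 = COGS $19,380.10 + ending $832.50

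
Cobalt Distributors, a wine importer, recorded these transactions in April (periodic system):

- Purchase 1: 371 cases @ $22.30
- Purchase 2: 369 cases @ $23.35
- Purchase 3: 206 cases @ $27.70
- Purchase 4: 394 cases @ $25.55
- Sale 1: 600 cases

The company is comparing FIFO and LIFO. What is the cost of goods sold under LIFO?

COGS = $15,772.90

FIFO COGS: 371 @ $22.30 + 229 @ $23.35 = $13,620.45
LIFO COGS: 394 @ $25.55 + 206 @ $27.70 = $15,772.90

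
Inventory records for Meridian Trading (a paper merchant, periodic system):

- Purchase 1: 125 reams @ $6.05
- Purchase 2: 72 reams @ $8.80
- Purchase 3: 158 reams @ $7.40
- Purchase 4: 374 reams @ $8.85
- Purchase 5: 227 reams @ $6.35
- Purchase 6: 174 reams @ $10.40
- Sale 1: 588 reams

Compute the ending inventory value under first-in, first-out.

Ending inventory = $4,498.90

Sale 1 (588) [FIFO — oldest first]: 125 @ $6.05 + 72 @ $8.80 + 158 @ $7.40 + 233 @ $8.85 = $4,621.10
Ending inventory: 141 @ $8.85 + 227 @ $6.35 + 174 @ $10.40 = $4,498.90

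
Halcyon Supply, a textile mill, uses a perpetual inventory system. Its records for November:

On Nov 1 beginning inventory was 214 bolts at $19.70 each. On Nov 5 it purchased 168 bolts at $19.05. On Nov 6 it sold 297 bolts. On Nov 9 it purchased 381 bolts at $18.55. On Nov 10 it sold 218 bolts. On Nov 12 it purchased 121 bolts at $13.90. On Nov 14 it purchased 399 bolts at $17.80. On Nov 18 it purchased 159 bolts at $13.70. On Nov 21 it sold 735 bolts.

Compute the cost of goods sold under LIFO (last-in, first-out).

COGS = $21,786.80

Nov 6, 297 sold [LIFO — newest first]: 168 @ $19.05 + 129 @ $19.70 = $5,741.70
Nov 10, 218 sold [LIFO — newest first]: 218 @ $18.55 = $4,043.90
Nov 21, 735 sold [LIFO — newest first]: 159 @ $13.70 + 399 @ $17.80 + 121 @ $13.90 + 56 @ $18.55 = $12,001.20
Total COGS = $5,741.70 + $4,043.90 + $12,001.20 = $21,786.80
Ending inventory: 85 @ $19.70 + 107 @ $18.55 = $3,659.35
Check: goods available $25,446.15 = COGS $21,786.80 + ending $3,659.35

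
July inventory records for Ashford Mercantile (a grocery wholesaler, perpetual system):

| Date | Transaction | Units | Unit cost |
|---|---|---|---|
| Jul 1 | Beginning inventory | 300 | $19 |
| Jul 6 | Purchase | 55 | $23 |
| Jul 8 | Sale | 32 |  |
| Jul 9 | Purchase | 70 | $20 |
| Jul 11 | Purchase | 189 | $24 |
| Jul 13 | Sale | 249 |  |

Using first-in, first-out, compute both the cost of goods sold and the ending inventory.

Jul 8, 32 sold [FIFO — oldest first]: 32 @ $19 = $608
Jul 13, 249 sold [FIFO — oldest first]: 249 @ $19 = $4,731
Total COGS = $608 + $4,731 = $5,339
Ending inventory: 19 @ $19 + 55 @ $23 + 70 @ $20 + 189 @ $24 = $7,562

COGS = $5,339; ending inventory = $7,562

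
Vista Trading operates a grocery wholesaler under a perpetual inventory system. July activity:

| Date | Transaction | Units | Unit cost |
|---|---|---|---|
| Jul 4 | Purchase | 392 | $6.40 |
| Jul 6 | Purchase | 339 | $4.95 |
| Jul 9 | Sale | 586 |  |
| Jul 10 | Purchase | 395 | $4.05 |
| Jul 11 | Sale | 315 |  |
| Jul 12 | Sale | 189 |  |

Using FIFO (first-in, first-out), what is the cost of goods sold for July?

Jul 9, 586 sold [FIFO — oldest first]: 392 @ $6.40 + 194 @ $4.95 = $3,469.10
Jul 11, 315 sold [FIFO — oldest first]: 145 @ $4.95 + 170 @ $4.05 = $1,406.25
Jul 12, 189 sold [FIFO — oldest first]: 189 @ $4.05 = $765.45
Total COGS = $3,469.10 + $1,406.25 + $765.45 = $5,640.80
Ending inventory: 36 @ $4.05 = $145.80
Check: goods available $5,786.60 = COGS $5,640.80 + ending $145.80

COGS = $5,640.80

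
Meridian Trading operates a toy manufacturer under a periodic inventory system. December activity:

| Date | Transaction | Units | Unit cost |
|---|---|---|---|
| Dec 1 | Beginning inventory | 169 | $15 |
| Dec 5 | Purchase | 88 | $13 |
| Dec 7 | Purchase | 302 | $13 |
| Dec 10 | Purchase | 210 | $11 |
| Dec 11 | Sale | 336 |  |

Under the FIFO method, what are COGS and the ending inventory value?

Dec 11, 336 sold [FIFO — oldest first]: 169 @ $15 + 88 @ $13 + 79 @ $13 = $4,706
Ending inventory: 223 @ $13 + 210 @ $11 = $5,209
Check: goods available $9,915 = COGS $4,706 + ending $5,209

COGS = $4,706; ending inventory = $5,209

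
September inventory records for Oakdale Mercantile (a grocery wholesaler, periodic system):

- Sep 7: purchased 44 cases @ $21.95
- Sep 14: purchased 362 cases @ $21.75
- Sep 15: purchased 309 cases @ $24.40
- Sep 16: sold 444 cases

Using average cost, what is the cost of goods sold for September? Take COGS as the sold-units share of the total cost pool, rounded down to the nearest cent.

Sep 16, sell 444: 444/715 × $16,378.90 → $10,170.95
Ending inventory (cost pool remaining) = $6,207.95
Check: goods available $16,378.90 = COGS $10,170.95 + ending $6,207.95

COGS = $10,170.95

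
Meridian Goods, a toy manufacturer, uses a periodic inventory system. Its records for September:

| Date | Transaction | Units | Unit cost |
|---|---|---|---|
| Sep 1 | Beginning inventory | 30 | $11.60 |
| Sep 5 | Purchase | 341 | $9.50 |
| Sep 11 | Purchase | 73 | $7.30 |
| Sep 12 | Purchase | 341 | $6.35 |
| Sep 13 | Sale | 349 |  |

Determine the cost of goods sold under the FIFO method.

COGS = $3,378.50

Sep 13, 349 sold [FIFO — oldest first]: 30 @ $11.60 + 319 @ $9.50 = $3,378.50
Ending inventory: 22 @ $9.50 + 73 @ $7.30 + 341 @ $6.35 = $2,907.25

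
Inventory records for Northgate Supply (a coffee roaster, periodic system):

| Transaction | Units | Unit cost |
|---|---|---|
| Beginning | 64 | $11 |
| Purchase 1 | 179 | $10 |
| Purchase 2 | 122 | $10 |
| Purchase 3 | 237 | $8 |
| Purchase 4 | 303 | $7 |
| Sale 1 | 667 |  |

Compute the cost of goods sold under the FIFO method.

Sale 1 (667) [FIFO — oldest first]: 64 @ $11 + 179 @ $10 + 122 @ $10 + 237 @ $8 + 65 @ $7 = $6,065
Ending inventory: 238 @ $7 = $1,666
Check: goods available $7,731 = COGS $6,065 + ending $1,666

COGS = $6,065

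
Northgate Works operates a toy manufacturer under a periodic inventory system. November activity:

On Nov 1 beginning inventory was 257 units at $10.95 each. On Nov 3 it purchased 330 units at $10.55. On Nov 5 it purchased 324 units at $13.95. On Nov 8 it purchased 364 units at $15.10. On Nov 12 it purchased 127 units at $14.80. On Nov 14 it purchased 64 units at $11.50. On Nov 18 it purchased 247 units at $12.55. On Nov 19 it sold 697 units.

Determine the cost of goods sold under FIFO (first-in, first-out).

Nov 19, 697 sold [FIFO — oldest first]: 257 @ $10.95 + 330 @ $10.55 + 110 @ $13.95 = $7,830.15
Ending inventory: 214 @ $13.95 + 364 @ $15.10 + 127 @ $14.80 + 64 @ $11.50 + 247 @ $12.55 = $14,197.15

COGS = $7,830.15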